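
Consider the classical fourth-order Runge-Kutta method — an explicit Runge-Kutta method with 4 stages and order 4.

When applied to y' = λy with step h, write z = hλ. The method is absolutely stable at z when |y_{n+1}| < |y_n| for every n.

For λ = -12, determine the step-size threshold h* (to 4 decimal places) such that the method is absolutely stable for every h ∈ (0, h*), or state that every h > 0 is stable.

On y'=λy, z=hλ:
  order 4, 4-stage ⇒ R(z)=1+z+z^2/2+z^3/6+z^4/24
  (e.g. R(-0.42)=0.65715, |R|=0.65715)

Solve |R(x)|<1 on ℝ⁻.
x=-0.42: |R|=0.6571
|R(-2.22)|=0.4327 |R(-1.13)|=0.3359 |R(-0.55)|=0.5773
Bisect:
  x_lo=-3.1446 |R|=1.6914  x_hi=-0.1097 |R|=0.8961
  mid=-1.62717 |R|=0.27073 →hi
  mid=-2.38589 |R|=0.54692 →hi
  mid=-2.76524 |R|=0.97019 →hi
  mid=-2.95492 |R|=1.28735 →lo
  mid=-2.86008 |R|=1.11874 →lo
  mid=-2.81266 |R|=1.04205 →lo
  mid=-2.78895 |R|=1.00553 →lo
  ...
  [-2.78543,-2.78525] ⇒ x*=-2.7853
Stable set (-2.7853, 0).

(-2.7853,0); λ=-12 ⇒ h* = 0.2321.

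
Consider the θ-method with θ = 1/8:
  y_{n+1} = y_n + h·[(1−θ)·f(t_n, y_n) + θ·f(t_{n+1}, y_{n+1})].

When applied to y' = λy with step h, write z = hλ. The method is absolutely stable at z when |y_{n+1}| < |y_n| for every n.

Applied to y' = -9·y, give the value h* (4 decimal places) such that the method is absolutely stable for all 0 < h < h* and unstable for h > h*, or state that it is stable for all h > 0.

With y'=λy (z=hλ):
  y_{n+1} = y_n + z·[7/8·y_n + 1/8·y_{n+1}] ⇒ (1 − 1/8z)y_{n+1} = (1 + 7/8z)y_n
  so R(z) = (1 + 7/8z)/(1 − 1/8z).

Find x<0 with |R(x)|<1.
x=-0.9: |R|=0.1910
R=−1: 1+7/8x = −1+1/8x ⇒ -3/4x=2 ⇒ x=2/(-3/4)=-2.6667
Confirm numerically:
  x=-2.507: |R|=0.90882 <1
  x=-2.477: |R|=0.89138 <1
  x=-2.178: |R|=0.71193 <1
  x=-1.329: |R|=0.13967 <1
  x=-3.233: |R|=1.30250 >1
  x=-3.175: |R|=1.27293 >1
Stable set (-2.6667, 0).

(-2.6667,0); λ=-9 ⇒ h* = (8/3)/9 = 0.2963.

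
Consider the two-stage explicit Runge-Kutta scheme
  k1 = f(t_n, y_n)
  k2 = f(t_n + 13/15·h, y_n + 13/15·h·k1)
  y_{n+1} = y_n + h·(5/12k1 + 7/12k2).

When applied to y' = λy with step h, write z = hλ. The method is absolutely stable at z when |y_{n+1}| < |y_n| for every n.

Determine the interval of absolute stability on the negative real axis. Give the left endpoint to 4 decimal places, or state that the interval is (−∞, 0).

z∈(-1.9780,0).

With y'=λy (z=hλ):
  k1=λy_n ⇒ h·k1=z·y_n;  k2=λ(1+13/15z)y_n ⇒ h·k2=z(1+13/15z)y_n
  y_{n+1}/y_n = 1 + 5/12z + 7/12z(1+13/15z) = 1 + z + 91/180z²
  R(z) = 1 + z + 91/180z².

Find x<0 with |R(x)|<1.
x=-1.17: |R|=0.5221
R=1: x+91/180x²=0 ⇒ x=−180/91=-1.9780; min R=1−1/(4·91/180)=0.5055>−1
Confirm numerically:
  x=-1.852: |R|=0.88201 <1
  x=-1.266: |R|=0.54428 <1
  x=-1.081: |R|=0.50977 <1
  x=-2.575: |R|=1.77715 >1
  x=-2.022: |R|=1.04496 >1
Interval (-1.9780, 0).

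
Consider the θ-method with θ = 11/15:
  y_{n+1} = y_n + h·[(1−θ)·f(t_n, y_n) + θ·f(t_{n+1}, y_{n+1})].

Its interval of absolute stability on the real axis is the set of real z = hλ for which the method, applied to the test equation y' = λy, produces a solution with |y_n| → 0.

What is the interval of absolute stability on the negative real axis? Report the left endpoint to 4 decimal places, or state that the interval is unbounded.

Test eqn y'=λy, z=hλ:
  y_{n+1} = y_n + z·[4/15·y_n + 11/15·y_{n+1}] ⇒ (1 − 11/15z)y_{n+1} = (1 + 4/15z)y_n
  so R(z) = (1 + 4/15z)/(1 − 11/15z).

Need |R(x)|<1, x<0.
x=-1.02: |R|=0.4165
x=-2: |R|=0.1892
x=-10: |R|=0.2000
x=-100: |R|=0.3453
θ=11/15≥1/2 ⇒ |1+4/15x|<|1−11/15x| ∀x<0 ⇒ stable on all of ℝ⁻.

interval (−∞, 0).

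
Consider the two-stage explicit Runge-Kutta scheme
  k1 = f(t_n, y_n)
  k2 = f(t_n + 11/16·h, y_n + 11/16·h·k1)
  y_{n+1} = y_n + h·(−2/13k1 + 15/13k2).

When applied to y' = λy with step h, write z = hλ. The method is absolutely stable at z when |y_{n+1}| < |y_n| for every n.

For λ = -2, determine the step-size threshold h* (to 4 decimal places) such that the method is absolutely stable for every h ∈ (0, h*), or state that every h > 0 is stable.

(-1.2606,0); λ=-2 ⇒ h* = (208/165)/2 = 0.6303.

Set f=λy, z=hλ:
  k1=λy_n ⇒ h·k1=z·y_n;  k2=λ(1+11/16z)y_n ⇒ h·k2=z(1+11/16z)y_n
  y_{n+1}/y_n = 1 − 2/13z + 15/13z(1+11/16z) = 1 + z + 165/208z²
  so R(z) = 1 + z + 165/208z².

Need |R(x)|<1, x<0.
x=-0.35: |R|=0.7472
R=1: x+165/208x²=0 ⇒ x=−208/165=-1.2606; min R=1−1/(4·165/208)=0.6848>−1
Confirm numerically:
  x=-1.164: |R|=0.91080 <1
  x=-1.128: |R|=0.88134 <1
  x=-0.978: |R|=0.78075 <1
  x=-1.742: |R|=1.66523 >1
  x=-1.731: |R|=1.64592 >1
  x=-1.329: |R|=1.07210 >1
Stable set (-1.2606, 0).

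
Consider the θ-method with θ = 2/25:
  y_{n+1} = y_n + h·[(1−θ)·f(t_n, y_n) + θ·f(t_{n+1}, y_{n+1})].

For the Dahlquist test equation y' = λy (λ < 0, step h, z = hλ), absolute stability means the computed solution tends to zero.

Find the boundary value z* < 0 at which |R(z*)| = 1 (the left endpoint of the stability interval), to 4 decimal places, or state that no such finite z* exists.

z* = -2.3810.

Test eqn y'=λy, z=hλ:
  y_{n+1} = y_n + z·[23/25·y_n + 2/25·y_{n+1}] ⇒ (1 − 2/25z)y_{n+1} = (1 + 23/25z)y_n
  so R(z) = (1 + 23/25z)/(1 − 2/25z).

Boundary: |R(x)|=1, x<0.
x=-1.53: |R|=0.3632
R=−1: 1+23/25x = −1+2/25x ⇒ -21/25x=2 ⇒ x=2/(-21/25)=-2.3810
Confirm numerically:
  x=-2.169: |R|=0.84829 <1
  x=-1.982: |R|=0.71074 <1
  x=-1.508: |R|=0.34566 <1
  x=-1.282: |R|=0.16275 <1
  x=-2.918: |R|=1.36574 >1
  x=-2.875: |R|=1.33740 >1
  x=-2.408: |R|=1.01905 >1
So |R|<1 on (-2.3810, 0).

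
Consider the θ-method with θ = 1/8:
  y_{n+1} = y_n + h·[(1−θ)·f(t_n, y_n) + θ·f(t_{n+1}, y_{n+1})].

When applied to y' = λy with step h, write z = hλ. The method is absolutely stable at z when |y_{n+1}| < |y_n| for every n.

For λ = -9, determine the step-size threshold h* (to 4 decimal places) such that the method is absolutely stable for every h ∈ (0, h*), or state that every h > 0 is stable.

Set f=λy, z=hλ:
  y_{n+1} = y_n + z·[7/8·y_n + 1/8·y_{n+1}] ⇒ (1 − 1/8z)y_{n+1} = (1 + 7/8z)y_n
  Hence R(z) = (1 + 7/8z)/(1 − 1/8z).

Boundary: |R(x)|=1, x<0.
x=-1.55: |R|=0.2984
R=−1: 1+7/8x = −1+1/8x ⇒ -3/4x=2 ⇒ x=2/(-3/4)=-2.6667
Confirm numerically:
  x=-2.395: |R|=0.84319 <1
  x=-1.688: |R|=0.39389 <1
  x=-1.464: |R|=0.23753 <1
  x=-1.142: |R|=0.00066 <1
  x=-3.218: |R|=1.29488 >1
  x=-3.167: |R|=1.26883 >1
  x=-2.929: |R|=1.14402 >1
Stable set (-2.6667, 0).

(-2.6667,0); λ=-9 ⇒ h* = (8/3)/9 = 0.2963.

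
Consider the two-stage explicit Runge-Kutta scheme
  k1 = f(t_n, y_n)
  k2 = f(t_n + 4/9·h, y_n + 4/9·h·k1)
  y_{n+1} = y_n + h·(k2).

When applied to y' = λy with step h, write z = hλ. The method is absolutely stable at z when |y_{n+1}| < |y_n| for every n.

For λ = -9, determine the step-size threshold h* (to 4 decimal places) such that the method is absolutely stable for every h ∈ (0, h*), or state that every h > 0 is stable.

With y'=λy (z=hλ):
  k1=λy_n ⇒ h·k1=z·y_n;  k2=λ(1+4/9z)y_n ⇒ h·k2=z(1+4/9z)y_n
  y_{n+1}/y_n = 1 + z(1+4/9z) = 1 + z + 4/9z²
  ⇒ R(z) = 1 + z + 4/9z².

Need |R(x)|<1, x<0.
x=-0.62: |R|=0.5508
R=1: x+4/9x²=0 ⇒ x=−9/4=-2.2500; min R=1−1/(4·4/9)=0.4375>−1
Confirm numerically:
  x=-1.796: |R|=0.63761 <1
  x=-1.484: |R|=0.49478 <1
  x=-1.120: |R|=0.43751 <1
  x=-0.956: |R|=0.45019 <1
  x=-2.715: |R|=1.56110 >1
  x=-2.702: |R|=1.54280 >1
  x=-2.535: |R|=1.32110 >1
Stable set (-2.2500, 0).

(-2.2500,0); λ=-9 ⇒ h* = (9/4)/9 = 0.2500.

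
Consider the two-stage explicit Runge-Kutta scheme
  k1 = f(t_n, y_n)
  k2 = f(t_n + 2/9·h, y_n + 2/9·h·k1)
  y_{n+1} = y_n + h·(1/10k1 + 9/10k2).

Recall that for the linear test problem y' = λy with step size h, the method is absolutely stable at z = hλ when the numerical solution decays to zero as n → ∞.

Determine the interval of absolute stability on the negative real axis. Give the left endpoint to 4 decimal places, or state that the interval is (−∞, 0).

Test eqn y'=λy, z=hλ:
  k1=λy_n ⇒ h·k1=z·y_n;  k2=λ(1+2/9z)y_n ⇒ h·k2=z(1+2/9z)y_n
  y_{n+1}/y_n = 1 + 1/10z + 9/10z(1+2/9z) = 1 + z + 1/5z²
  Hence R(z) = 1 + z + 1/5z².

Need |R(x)|<1, x<0.
x=-1.25: |R|=0.0625
R=1: x+1/5x²=0 ⇒ x=−5=-5.0000; min R=1−1/(4·1/5)=-0.2500>−1
Confirm numerically:
  x=-4.168: |R|=0.30644 <1
  x=-3.349: |R|=0.10584 <1
  x=-2.718: |R|=0.24050 <1
  x=-5.488: |R|=1.53563 >1
  x=-5.350: |R|=1.37450 >1
  x=-5.227: |R|=1.23731 >1
So |R|<1 on (-5.0000, 0).

(-5.0000, 0).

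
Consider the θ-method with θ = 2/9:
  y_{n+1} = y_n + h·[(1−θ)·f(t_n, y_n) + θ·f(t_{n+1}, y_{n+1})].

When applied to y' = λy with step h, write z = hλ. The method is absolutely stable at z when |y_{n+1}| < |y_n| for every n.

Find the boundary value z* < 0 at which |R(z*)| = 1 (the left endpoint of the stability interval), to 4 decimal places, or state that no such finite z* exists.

Set f=λy, z=hλ:
  y_{n+1} = y_n + z·[7/9·y_n + 2/9·y_{n+1}] ⇒ (1 − 2/9z)y_{n+1} = (1 + 7/9z)y_n
  Hence R(z) = (1 + 7/9z)/(1 − 2/9z).

Find x<0 with |R(x)|<1.
x=-0.54: |R|=0.5179
R=−1: 1+7/9x = −1+2/9x ⇒ -5/9x=2 ⇒ x=2/(-5/9)=-3.6000
Confirm numerically:
  x=-3.242: |R|=0.88440 <1
  x=-3.090: |R|=0.83202 <1
  x=-2.248: |R|=0.49911 <1
  x=-4.155: |R|=1.16031 >1
  x=-3.897: |R|=1.08842 >1
  x=-3.810: |R|=1.06318 >1
Interval (-3.6000, 0).

z* = -3.6000.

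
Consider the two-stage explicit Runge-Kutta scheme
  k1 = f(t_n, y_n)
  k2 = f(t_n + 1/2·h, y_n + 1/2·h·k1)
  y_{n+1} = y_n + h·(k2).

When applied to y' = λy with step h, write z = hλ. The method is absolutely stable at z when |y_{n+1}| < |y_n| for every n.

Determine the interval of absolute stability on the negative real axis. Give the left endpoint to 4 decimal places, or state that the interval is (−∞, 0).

(-2.0000, 0).

Set f=λy, z=hλ:
  k1=λy_n ⇒ h·k1=z·y_n;  k2=λ(1+1/2z)y_n ⇒ h·k2=z(1+1/2z)y_n
  y_{n+1}/y_n = 1 + z(1+1/2z) = 1 + z + 1/2z²
  R(z) = 1 + z + 1/2z².

Boundary: |R(x)|=1, x<0.
x=-0.42: |R|=0.6682
R=1: x+1/2x²=0 ⇒ x=−2=-2.0000; min R=1−1/(4·1/2)=0.5000>−1
Confirm numerically:
  x=-1.702: |R|=0.74640 <1
  x=-1.272: |R|=0.53699 <1
  x=-1.114: |R|=0.50650 <1
  x=-1.111: |R|=0.50616 <1
  x=-2.259: |R|=1.29254 >1
  x=-2.109: |R|=1.11494 >1
Stable set (-2.0000, 0).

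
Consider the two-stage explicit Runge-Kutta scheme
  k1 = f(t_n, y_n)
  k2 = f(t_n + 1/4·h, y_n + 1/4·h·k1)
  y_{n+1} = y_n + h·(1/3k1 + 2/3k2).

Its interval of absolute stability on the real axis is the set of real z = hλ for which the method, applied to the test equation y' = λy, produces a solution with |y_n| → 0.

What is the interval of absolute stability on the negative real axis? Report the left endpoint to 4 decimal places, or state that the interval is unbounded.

(-6.0000, 0).

Set f=λy, z=hλ:
  k1=λy_n ⇒ h·k1=z·y_n;  k2=λ(1+1/4z)y_n ⇒ h·k2=z(1+1/4z)y_n
  y_{n+1}/y_n = 1 + 1/3z + 2/3z(1+1/4z) = 1 + z + 1/6z²
  so R(z) = 1 + z + 1/6z².

Find x<0 with |R(x)|<1.
x=-1.69: |R|=0.2140
R=1: x+1/6x²=0 ⇒ x=−6=-6.0000; min R=1−1/(4·1/6)=-0.5000>−1
Confirm numerically:
  x=-5.630: |R|=0.65282 <1
  x=-5.095: |R|=0.23150 <1
  x=-3.309: |R|=0.48409 <1
  x=-2.595: |R|=0.47266 <1
  x=-6.335: |R|=1.35370 >1
  x=-6.310: |R|=1.32602 >1
  x=-6.034: |R|=1.03419 >1
Stable set (-6.0000, 0).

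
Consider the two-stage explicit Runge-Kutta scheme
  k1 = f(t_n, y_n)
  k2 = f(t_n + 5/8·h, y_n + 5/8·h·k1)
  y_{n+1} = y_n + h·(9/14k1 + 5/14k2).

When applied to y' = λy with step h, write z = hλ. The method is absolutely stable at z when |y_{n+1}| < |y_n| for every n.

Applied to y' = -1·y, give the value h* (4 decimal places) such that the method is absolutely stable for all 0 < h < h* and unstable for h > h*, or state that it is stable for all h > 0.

(-4.4800,0); λ=-1 ⇒ h* = (112/25)/1 = 4.4800.

With y'=λy (z=hλ):
  k1=λy_n ⇒ h·k1=z·y_n;  k2=λ(1+5/8z)y_n ⇒ h·k2=z(1+5/8z)y_n
  y_{n+1}/y_n = 1 + 9/14z + 5/14z(1+5/8z) = 1 + z + 25/112z²
  so R(z) = 1 + z + 25/112z².

Find x<0 with |R(x)|<1.
x=-1.3: |R|=0.0772
R=1: x+25/112x²=0 ⇒ x=−112/25=-4.4800; min R=1−1/(4·25/112)=-0.1200>−1
Confirm numerically:
  x=-4.288: |R|=0.81623 <1
  x=-3.972: |R|=0.54960 <1
  x=-3.066: |R|=0.03229 <1
  x=-2.305: |R|=0.11906 <1
  x=-5.063: |R|=1.65887 >1
  x=-5.044: |R|=1.63500 >1
  x=-4.966: |R|=1.53872 >1
Stable set (-4.4800, 0).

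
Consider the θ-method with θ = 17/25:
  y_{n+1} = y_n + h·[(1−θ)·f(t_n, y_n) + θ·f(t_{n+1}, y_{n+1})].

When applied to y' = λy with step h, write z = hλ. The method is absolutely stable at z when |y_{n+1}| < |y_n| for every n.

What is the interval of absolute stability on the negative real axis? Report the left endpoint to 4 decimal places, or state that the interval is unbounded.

interval (−∞, 0).

On y'=λy, z=hλ:
  y_{n+1} = y_n + z·[8/25·y_n + 17/25·y_{n+1}] ⇒ (1 − 17/25z)y_{n+1} = (1 + 8/25z)y_n
  R(z) = (1 + 8/25z)/(1 − 17/25z).

Boundary: |R(x)|=1, x<0.
x=-0.38: |R|=0.6980
x=-2: |R|=0.1525
x=-10: |R|=0.2821
x=-100: |R|=0.4493
θ=17/25≥1/2 ⇒ |1+8/25x|<|1−17/25x| ∀x<0 ⇒ interval (−∞,0).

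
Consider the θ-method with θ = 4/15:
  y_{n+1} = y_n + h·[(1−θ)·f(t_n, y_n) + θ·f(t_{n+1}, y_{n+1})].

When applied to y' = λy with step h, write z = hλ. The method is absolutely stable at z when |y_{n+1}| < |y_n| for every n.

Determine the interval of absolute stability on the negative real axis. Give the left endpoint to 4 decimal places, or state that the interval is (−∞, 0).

(-4.2857, 0).

Test eqn y'=λy, z=hλ:
  y_{n+1} = y_n + z·[11/15·y_n + 4/15·y_{n+1}] ⇒ (1 − 4/15z)y_{n+1} = (1 + 11/15z)y_n
  so R(z) = (1 + 11/15z)/(1 − 4/15z).

Need |R(x)|<1, x<0.
x=-1.41: |R|=0.0247
R=−1: 1+11/15x = −1+4/15x ⇒ -7/15x=2 ⇒ x=2/(-7/15)=-4.2857
Confirm numerically:
  x=-3.480: |R|=0.80498 <1
  x=-2.198: |R|=0.38576 <1
  x=-2.195: |R|=0.38457 <1
  x=-4.853: |R|=1.11540 >1
  x=-4.565: |R|=1.05878 >1
Interval (-4.2857, 0).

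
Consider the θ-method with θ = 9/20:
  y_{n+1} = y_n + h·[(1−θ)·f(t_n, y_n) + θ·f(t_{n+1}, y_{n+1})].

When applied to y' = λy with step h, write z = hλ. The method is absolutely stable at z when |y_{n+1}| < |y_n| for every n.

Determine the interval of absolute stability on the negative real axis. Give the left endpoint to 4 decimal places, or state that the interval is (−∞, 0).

With y'=λy (z=hλ):
  y_{n+1} = y_n + z·[11/20·y_n + 9/20·y_{n+1}] ⇒ (1 − 9/20z)y_{n+1} = (1 + 11/20z)y_n
  ⇒ R(z) = (1 + 11/20z)/(1 − 9/20z).

Find x<0 with |R(x)|<1.
x=-0.58: |R|=0.5400
R=−1: 1+11/20x = −1+9/20x ⇒ -1/10x=2 ⇒ x=2/(-1/10)=-20.0000
Confirm numerically:
  x=-16.960: |R|=0.96478 <1
  x=-11.760: |R|=0.86904 <1
  x=-10.691: |R|=0.83980 <1
  x=-20.333: |R|=1.00328 >1
  x=-20.132: |R|=1.00131 >1
So |R|<1 on (-20.0000, 0).

(-20.0000, 0).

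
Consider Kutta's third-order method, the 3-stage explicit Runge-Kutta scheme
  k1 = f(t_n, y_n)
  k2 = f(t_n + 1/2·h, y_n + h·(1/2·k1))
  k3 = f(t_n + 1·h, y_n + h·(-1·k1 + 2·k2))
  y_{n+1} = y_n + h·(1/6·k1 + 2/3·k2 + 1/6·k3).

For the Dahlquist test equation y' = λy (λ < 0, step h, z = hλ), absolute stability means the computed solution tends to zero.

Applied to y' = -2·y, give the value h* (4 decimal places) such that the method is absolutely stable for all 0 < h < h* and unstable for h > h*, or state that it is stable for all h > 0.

(-2.5127,0); λ=-2 ⇒ h* = 1.2564.

With y'=λy (z=hλ):
  order 3, 3-stage ⇒ R(z)=1+z+z^2/2+z^3/6
  (e.g. R(-0.74)=0.46626, |R|=0.46626)

Solve |R(x)|<1 on ℝ⁻.
x=-0.74: |R|=0.4663
|R(-2.84)|=1.6249 |R(-2.09)|=0.4275 |R(-0.72)|=0.4770
Bisect:
  x_lo=-2.8292 |R|=1.6013  x_hi=-0.2279 |R|=0.7961
  mid=-1.52855 |R|=0.04445 →hi
  mid=-2.17886 |R|=0.52914 →hi
  mid=-2.50402 |R|=0.98570 →hi
  mid=-2.66659 |R|=1.27146 →lo
  mid=-2.58530 |R|=1.12335 →lo
  mid=-2.54466 |R|=1.05325 →lo
  mid=-2.52434 |R|=1.01916 →lo
  mid=-2.51418 |R|=1.00235 →lo
  mid=-2.50910 |R|=0.99401 →hi
  ...
  [-2.51275,-2.51259] ⇒ x*=-2.5127
Stable set (-2.5127, 0).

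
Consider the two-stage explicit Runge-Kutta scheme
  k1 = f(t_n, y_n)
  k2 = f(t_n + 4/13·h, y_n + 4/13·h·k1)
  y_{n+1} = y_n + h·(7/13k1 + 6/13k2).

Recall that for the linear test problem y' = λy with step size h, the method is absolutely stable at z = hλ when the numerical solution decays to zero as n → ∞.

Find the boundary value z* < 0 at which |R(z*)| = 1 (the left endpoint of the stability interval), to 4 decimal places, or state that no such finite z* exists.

z* = -7.0417.

Set f=λy, z=hλ:
  k1=λy_n ⇒ h·k1=z·y_n;  k2=λ(1+4/13z)y_n ⇒ h·k2=z(1+4/13z)y_n
  y_{n+1}/y_n = 1 + 7/13z + 6/13z(1+4/13z) = 1 + z + 24/169z²
  R(z) = 1 + z + 24/169z².

Need |R(x)|<1, x<0.
x=-1.5: |R|=0.1805
R=1: x+24/169x²=0 ⇒ x=−169/24=-7.0417; min R=1−1/(4·24/169)=-0.7604>−1
Confirm numerically:
  x=-4.983: |R|=0.45681 <1
  x=-4.494: |R|=0.62592 <1
  x=-3.558: |R|=0.76022 <1
  x=-7.452: |R|=1.43424 >1
  x=-7.173: |R|=1.13378 >1
So |R|<1 on (-7.0417, 0).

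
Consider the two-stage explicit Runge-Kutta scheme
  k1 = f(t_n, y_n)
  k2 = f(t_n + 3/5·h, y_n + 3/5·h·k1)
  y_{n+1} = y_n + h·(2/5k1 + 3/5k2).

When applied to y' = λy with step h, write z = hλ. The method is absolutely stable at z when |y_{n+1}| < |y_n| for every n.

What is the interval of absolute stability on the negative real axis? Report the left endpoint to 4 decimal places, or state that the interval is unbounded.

Set f=λy, z=hλ:
  k1=λy_n ⇒ h·k1=z·y_n;  k2=λ(1+3/5z)y_n ⇒ h·k2=z(1+3/5z)y_n
  y_{n+1}/y_n = 1 + 2/5z + 3/5z(1+3/5z) = 1 + z + 9/25z²
  ⇒ R(z) = 1 + z + 9/25z².

Find x<0 with |R(x)|<1.
x=-1.11: |R|=0.3336
R=1: x+9/25x²=0 ⇒ x=−25/9=-2.7778; min R=1−1/(4·9/25)=0.3056>−1
Confirm numerically:
  x=-2.622: |R|=0.85296 <1
  x=-1.804: |R|=0.36759 <1
  x=-1.720: |R|=0.34502 <1
  x=-1.486: |R|=0.30895 <1
  x=-2.988: |R|=1.22613 >1
  x=-2.951: |R|=1.18402 >1
  x=-2.812: |R|=1.03464 >1
So |R|<1 on (-2.7778, 0).

z∈(-2.7778,0).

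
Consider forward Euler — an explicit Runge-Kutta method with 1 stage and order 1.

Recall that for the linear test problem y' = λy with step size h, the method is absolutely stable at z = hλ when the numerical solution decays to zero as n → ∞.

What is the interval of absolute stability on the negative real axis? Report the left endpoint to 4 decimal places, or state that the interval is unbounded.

Test eqn y'=λy, z=hλ:
  order 1, 1-stage ⇒ R(z)=1+z
  (e.g. R(-0.84)=0.16000, |R|=0.16000)

Need |R(x)|<1, x<0.
x=-0.84: |R|=0.1600
|R(-1.95)|=0.9500 |R(-1.73)|=0.7300 |R(-1.47)|=0.4700
Bisect:
  x_lo=-2.3036 |R|=1.3036  x_hi=-0.3152 |R|=0.6848
  mid=-1.30943 |R|=0.30943 →hi
  mid=-1.80653 |R|=0.80653 →hi
  mid=-2.05507 |R|=1.05507 →lo
  mid=-1.93080 |R|=0.93080 →hi
  mid=-1.99294 |R|=0.99294 →hi
  mid=-2.02401 |R|=1.02401 →lo
  mid=-2.00847 |R|=1.00847 →lo
  ...
  [-2.00010,-1.99998] ⇒ x*=-2.0000
Interval (-2.0000, 0).

(-2.0000, 0).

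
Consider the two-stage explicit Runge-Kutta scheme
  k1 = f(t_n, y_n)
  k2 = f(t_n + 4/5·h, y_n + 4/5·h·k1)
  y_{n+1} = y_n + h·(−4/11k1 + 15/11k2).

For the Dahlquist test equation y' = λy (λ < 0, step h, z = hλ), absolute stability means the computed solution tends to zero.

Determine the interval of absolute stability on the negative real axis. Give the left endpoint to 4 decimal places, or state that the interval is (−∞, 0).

(-0.9167, 0).

Test eqn y'=λy, z=hλ:
  k1=λy_n ⇒ h·k1=z·y_n;  k2=λ(1+4/5z)y_n ⇒ h·k2=z(1+4/5z)y_n
  y_{n+1}/y_n = 1 − 4/11z + 15/11z(1+4/5z) = 1 + z + 12/11z²
  ⇒ R(z) = 1 + z + 12/11z².

Solve |R(x)|<1 on ℝ⁻.
x=-1.45: |R|=1.8436
R=1: x+12/11x²=0 ⇒ x=−11/12=-0.9167; min R=1−1/(4·12/11)=0.7708>−1
Confirm numerically:
  x=-0.881: |R|=0.96572 <1
  x=-0.837: |R|=0.92726 <1
  x=-0.789: |R|=0.89011 <1
  x=-1.375: |R|=1.68750 >1
  x=-1.331: |R|=1.60161 >1
  x=-1.242: |R|=1.44080 >1
So |R|<1 on (-0.9167, 0).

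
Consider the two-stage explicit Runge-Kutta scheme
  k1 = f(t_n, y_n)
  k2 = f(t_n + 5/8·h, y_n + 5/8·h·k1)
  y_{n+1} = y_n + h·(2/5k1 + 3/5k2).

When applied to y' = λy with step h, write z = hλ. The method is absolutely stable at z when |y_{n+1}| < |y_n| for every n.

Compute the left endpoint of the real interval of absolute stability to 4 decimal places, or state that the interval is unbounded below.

On y'=λy, z=hλ:
  k1=λy_n ⇒ h·k1=z·y_n;  k2=λ(1+5/8z)y_n ⇒ h·k2=z(1+5/8z)y_n
  y_{n+1}/y_n = 1 + 2/5z + 3/5z(1+5/8z) = 1 + z + 3/8z²
  ⇒ R(z) = 1 + z + 3/8z².

Need |R(x)|<1, x<0.
x=-1.07: |R|=0.3593
R=1: x+3/8x²=0 ⇒ x=−8/3=-2.6667; min R=1−1/(4·3/8)=0.3333>−1
Confirm numerically:
  x=-2.276: |R|=0.66657 <1
  x=-1.554: |R|=0.35159 <1
  x=-1.432: |R|=0.33698 <1
  x=-1.183: |R|=0.34181 <1
  x=-3.151: |R|=1.57230 >1
  x=-3.141: |R|=1.55871 >1
  x=-2.877: |R|=1.22692 >1
So |R|<1 on (-2.6667, 0).

left endpoint -2.6667.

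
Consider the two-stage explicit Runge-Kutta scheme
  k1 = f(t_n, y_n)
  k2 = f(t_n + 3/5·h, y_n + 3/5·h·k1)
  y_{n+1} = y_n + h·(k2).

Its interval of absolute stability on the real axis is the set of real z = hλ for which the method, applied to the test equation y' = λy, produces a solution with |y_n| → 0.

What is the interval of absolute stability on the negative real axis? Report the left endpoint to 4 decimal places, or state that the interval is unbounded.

(-1.6667, 0).

On y'=λy, z=hλ:
  k1=λy_n ⇒ h·k1=z·y_n;  k2=λ(1+3/5z)y_n ⇒ h·k2=z(1+3/5z)y_n
  y_{n+1}/y_n = 1 + z(1+3/5z) = 1 + z + 3/5z²
  Hence R(z) = 1 + z + 3/5z².

Solve |R(x)|<1 on ℝ⁻.
x=-0.78: |R|=0.5850
R=1: x+3/5x²=0 ⇒ x=−5/3=-1.6667; min R=1−1/(4·3/5)=0.5833>−1
Confirm numerically:
  x=-1.562: |R|=0.90191 <1
  x=-1.465: |R|=0.82273 <1
  x=-1.374: |R|=0.75873 <1
  x=-2.115: |R|=1.56894 >1
  x=-1.911: |R|=1.28015 >1
  x=-1.820: |R|=1.16744 >1
Stable set (-1.6667, 0).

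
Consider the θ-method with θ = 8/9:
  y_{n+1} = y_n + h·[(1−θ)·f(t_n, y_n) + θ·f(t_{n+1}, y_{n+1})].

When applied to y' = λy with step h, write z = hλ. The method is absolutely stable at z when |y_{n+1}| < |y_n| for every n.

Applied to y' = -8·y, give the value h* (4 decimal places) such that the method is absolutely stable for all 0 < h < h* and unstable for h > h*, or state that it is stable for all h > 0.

Test eqn y'=λy, z=hλ:
  y_{n+1} = y_n + z·[1/9·y_n + 8/9·y_{n+1}] ⇒ (1 − 8/9z)y_{n+1} = (1 + 1/9z)y_n
  R(z) = (1 + 1/9z)/(1 − 8/9z).

Boundary: |R(x)|=1, x<0.
x=-1.3: |R|=0.3969
x=-2: |R|=0.2800
x=-10: |R|=0.0112
x=-100: |R|=0.1125
θ=8/9≥1/2 ⇒ |1+1/9x|<|1−8/9x| ∀x<0 ⇒ interval (−∞,0).

unbounded; (−∞, 0). Any h>0 works for λ=-8.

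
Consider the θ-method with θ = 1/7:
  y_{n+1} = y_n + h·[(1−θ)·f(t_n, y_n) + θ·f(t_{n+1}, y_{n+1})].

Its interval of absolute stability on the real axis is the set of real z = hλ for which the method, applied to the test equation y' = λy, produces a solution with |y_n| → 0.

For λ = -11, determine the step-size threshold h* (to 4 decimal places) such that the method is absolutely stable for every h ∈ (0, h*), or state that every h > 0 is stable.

With y'=λy (z=hλ):
  y_{n+1} = y_n + z·[6/7·y_n + 1/7·y_{n+1}] ⇒ (1 − 1/7z)y_{n+1} = (1 + 6/7z)y_n
  Hence R(z) = (1 + 6/7z)/(1 − 1/7z).

Solve |R(x)|<1 on ℝ⁻.
x=-1.06: |R|=0.0794
R=−1: 1+6/7x = −1+1/7x ⇒ -5/7x=2 ⇒ x=2/(-5/7)=-2.8000
Confirm numerically:
  x=-2.119: |R|=0.62660 <1
  x=-1.590: |R|=0.29569 <1
  x=-1.214: |R|=0.03458 <1
  x=-3.149: |R|=1.17194 >1
  x=-2.986: |R|=1.09313 >1
Interval (-2.8000, 0).

(-2.8000,0); λ=-11 ⇒ h* = (14/5)/11 = 0.2545.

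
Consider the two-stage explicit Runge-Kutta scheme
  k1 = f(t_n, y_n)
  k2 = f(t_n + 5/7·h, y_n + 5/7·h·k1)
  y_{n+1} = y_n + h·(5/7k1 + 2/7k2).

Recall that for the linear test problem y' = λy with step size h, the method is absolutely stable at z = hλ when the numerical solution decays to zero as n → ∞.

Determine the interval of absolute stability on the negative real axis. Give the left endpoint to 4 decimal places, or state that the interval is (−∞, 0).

Set f=λy, z=hλ:
  k1=λy_n ⇒ h·k1=z·y_n;  k2=λ(1+5/7z)y_n ⇒ h·k2=z(1+5/7z)y_n
  y_{n+1}/y_n = 1 + 5/7z + 2/7z(1+5/7z) = 1 + z + 10/49z²
  Hence R(z) = 1 + z + 10/49z².

Solve |R(x)|<1 on ℝ⁻.
x=-0.34: |R|=0.6836
R=1: x+10/49x²=0 ⇒ x=−49/10=-4.9000; min R=1−1/(4·10/49)=-0.2250>−1
Confirm numerically:
  x=-3.694: |R|=0.09082 <1
  x=-3.549: |R|=0.02149 <1
  x=-3.319: |R|=0.07089 <1
  x=-3.117: |R|=0.13421 <1
  x=-5.133: |R|=1.24408 >1
  x=-4.994: |R|=1.09580 >1
  x=-4.943: |R|=1.04338 >1
Interval (-4.9000, 0).

z∈(-4.9000,0).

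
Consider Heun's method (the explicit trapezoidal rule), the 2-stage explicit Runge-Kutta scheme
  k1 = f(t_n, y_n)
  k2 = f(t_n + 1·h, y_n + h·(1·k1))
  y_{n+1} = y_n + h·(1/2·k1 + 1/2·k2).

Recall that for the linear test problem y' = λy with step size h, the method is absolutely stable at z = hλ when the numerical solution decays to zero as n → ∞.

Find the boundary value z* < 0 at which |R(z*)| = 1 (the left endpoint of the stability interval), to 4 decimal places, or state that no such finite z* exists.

On y'=λy, z=hλ:
  order 2, 2-stage ⇒ R(z)=1+z+z^2/2
  (e.g. R(-0.72)=0.53920, |R|=0.53920)

Find x<0 with |R(x)|<1.
x=-0.72: |R|=0.5392
|R(-2.04)|=1.0408 |R(-1.5)|=0.6250 |R(-0.98)|=0.5002
Bisect:
  x_lo=-2.4147 |R|=1.5006  x_hi=-0.1221 |R|=0.8854
  mid=-1.26836 |R|=0.53601 →hi
  mid=-1.84151 |R|=0.85407 →hi
  mid=-2.12808 |R|=1.13628 →lo
  mid=-1.98479 |R|=0.98491 →hi
  mid=-2.05644 |R|=1.05803 →lo
  mid=-2.02062 |R|=1.02083 →lo
  mid=-2.00270 |R|=1.00271 →lo
  ...
  [-2.00005,-1.99991] ⇒ x*=-2.0000
So |R|<1 on (-2.0000, 0).

z* = -2.0000.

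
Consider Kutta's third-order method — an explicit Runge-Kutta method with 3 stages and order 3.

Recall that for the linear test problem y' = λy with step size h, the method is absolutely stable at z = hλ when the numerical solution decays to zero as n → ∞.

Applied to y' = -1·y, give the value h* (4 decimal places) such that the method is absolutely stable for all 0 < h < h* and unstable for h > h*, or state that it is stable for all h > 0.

(-2.5127,0); λ=-1 ⇒ h* = 2.5127.

Test eqn y'=λy, z=hλ:
  order 3, 3-stage ⇒ R(z)=1+z+z^2/2+z^3/6
  (e.g. R(-0.44)=0.64260, |R|=0.64260)

Need |R(x)|<1, x<0.
x=-0.44: |R|=0.6426
|R(-2.65)|=1.2404 |R(-2.01)|=0.3434 |R(-1.82)|=0.1686
Bisect:
  x_lo=-3.0794 |R|=2.2048  x_hi=-0.2106 |R|=0.8100
  mid=-1.64498 |R|=0.03388 →hi
  mid=-2.36218 |R|=0.76901 →hi
  mid=-2.72077 |R|=1.37627 →lo
  mid=-2.54148 |R|=1.04787 →lo
  mid=-2.45183 |R|=0.90261 →hi
  mid=-2.49665 |R|=0.97373 →hi
  mid=-2.51906 |R|=1.01042 →lo
  mid=-2.50786 |R|=0.99198 →hi
  mid=-2.51346 |R|=1.00117 →lo
  ...
  [-2.51276,-2.51258] ⇒ x*=-2.5127
Stable set (-2.5127, 0).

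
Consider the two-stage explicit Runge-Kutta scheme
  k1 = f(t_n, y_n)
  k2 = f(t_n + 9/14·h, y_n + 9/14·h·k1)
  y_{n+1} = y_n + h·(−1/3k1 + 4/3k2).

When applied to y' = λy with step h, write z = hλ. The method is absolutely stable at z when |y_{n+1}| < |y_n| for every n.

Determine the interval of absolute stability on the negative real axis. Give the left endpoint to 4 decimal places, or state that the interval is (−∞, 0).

(-1.1667, 0).

Test eqn y'=λy, z=hλ:
  k1=λy_n ⇒ h·k1=z·y_n;  k2=λ(1+9/14z)y_n ⇒ h·k2=z(1+9/14z)y_n
  y_{n+1}/y_n = 1 − 1/3z + 4/3z(1+9/14z) = 1 + z + 6/7z²
  ⇒ R(z) = 1 + z + 6/7z².

Boundary: |R(x)|=1, x<0.
x=-1.04: |R|=0.8871
R=1: x+6/7x²=0 ⇒ x=−7/6=-1.1667; min R=1−1/(4·6/7)=0.7083>−1
Confirm numerically:
  x=-0.890: |R|=0.78894 <1
  x=-0.885: |R|=0.78634 <1
  x=-0.565: |R|=0.70862 <1
  x=-0.515: |R|=0.71234 <1
  x=-1.748: |R|=1.87100 >1
  x=-1.634: |R|=1.65453 >1
Stable set (-1.1667, 0).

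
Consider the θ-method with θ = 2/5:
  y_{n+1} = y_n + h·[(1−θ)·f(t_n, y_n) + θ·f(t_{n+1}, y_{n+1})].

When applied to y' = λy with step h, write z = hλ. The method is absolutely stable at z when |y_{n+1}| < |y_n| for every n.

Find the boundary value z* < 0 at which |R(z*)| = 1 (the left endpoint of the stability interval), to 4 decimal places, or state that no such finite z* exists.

left endpoint -10.0000.

With y'=λy (z=hλ):
  y_{n+1} = y_n + z·[3/5·y_n + 2/5·y_{n+1}] ⇒ (1 − 2/5z)y_{n+1} = (1 + 3/5z)y_n
  Hence R(z) = (1 + 3/5z)/(1 − 2/5z).

Solve |R(x)|<1 on ℝ⁻.
x=-0.44: |R|=0.6259
R=−1: 1+3/5x = −1+2/5x ⇒ -1/5x=2 ⇒ x=2/(-1/5)=-10.0000
Confirm numerically:
  x=-9.672: |R|=0.98653 <1
  x=-6.504: |R|=0.80586 <1
  x=-5.009: |R|=0.66767 <1
  x=-4.478: |R|=0.60433 <1
  x=-10.598: |R|=1.02283 >1
  x=-10.139: |R|=1.00550 >1
  x=-10.068: |R|=1.00271 >1
So |R|<1 on (-10.0000, 0).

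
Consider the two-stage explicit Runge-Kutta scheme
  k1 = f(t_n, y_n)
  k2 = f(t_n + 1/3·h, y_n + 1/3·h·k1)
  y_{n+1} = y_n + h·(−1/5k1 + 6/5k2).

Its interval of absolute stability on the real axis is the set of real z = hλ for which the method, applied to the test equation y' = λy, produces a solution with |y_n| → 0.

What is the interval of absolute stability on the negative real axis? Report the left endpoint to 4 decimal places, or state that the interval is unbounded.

Test eqn y'=λy, z=hλ:
  k1=λy_n ⇒ h·k1=z·y_n;  k2=λ(1+1/3z)y_n ⇒ h·k2=z(1+1/3z)y_n
  y_{n+1}/y_n = 1 − 1/5z + 6/5z(1+1/3z) = 1 + z + 2/5z²
  Hence R(z) = 1 + z + 2/5z².

Solve |R(x)|<1 on ℝ⁻.
x=-1.58: |R|=0.4186
R=1: x+2/5x²=0 ⇒ x=−5/2=-2.5000; min R=1−1/(4·2/5)=0.3750>−1
Confirm numerically:
  x=-2.150: |R|=0.69900 <1
  x=-2.061: |R|=0.63809 <1
  x=-1.665: |R|=0.44389 <1
  x=-1.392: |R|=0.38307 <1
  x=-3.070: |R|=1.69996 >1
  x=-2.787: |R|=1.31995 >1
So |R|<1 on (-2.5000, 0).

(-2.5000, 0).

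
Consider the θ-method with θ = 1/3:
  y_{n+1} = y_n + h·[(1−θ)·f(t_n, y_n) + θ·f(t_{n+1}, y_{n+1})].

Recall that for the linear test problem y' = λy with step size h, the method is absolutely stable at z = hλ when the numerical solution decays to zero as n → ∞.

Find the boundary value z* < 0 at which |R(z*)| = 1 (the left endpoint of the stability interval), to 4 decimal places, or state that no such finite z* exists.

z* = -6.0000.

Set f=λy, z=hλ:
  y_{n+1} = y_n + z·[2/3·y_n + 1/3·y_{n+1}] ⇒ (1 − 1/3z)y_{n+1} = (1 + 2/3z)y_n
  ⇒ R(z) = (1 + 2/3z)/(1 − 1/3z).

Boundary: |R(x)|=1, x<0.
x=-0.81: |R|=0.3622
R=−1: 1+2/3x = −1+1/3x ⇒ -1/3x=2 ⇒ x=2/(-1/3)=-6.0000
Confirm numerically:
  x=-5.301: |R|=0.91579 <1
  x=-4.828: |R|=0.85028 <1
  x=-3.138: |R|=0.53372 <1
  x=-6.430: |R|=1.04560 >1
  x=-6.226: |R|=1.02450 >1
  x=-6.180: |R|=1.01961 >1
Interval (-6.0000, 0).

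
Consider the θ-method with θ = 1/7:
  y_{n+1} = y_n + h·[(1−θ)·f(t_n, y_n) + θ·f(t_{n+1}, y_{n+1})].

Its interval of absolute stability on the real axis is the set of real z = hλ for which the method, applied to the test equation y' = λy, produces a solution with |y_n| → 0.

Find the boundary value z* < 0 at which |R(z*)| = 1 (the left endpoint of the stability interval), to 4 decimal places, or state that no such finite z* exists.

On y'=λy, z=hλ:
  y_{n+1} = y_n + z·[6/7·y_n + 1/7·y_{n+1}] ⇒ (1 − 1/7z)y_{n+1} = (1 + 6/7z)y_n
  R(z) = (1 + 6/7z)/(1 − 1/7z).

Need |R(x)|<1, x<0.
x=-1.44: |R|=0.1943
R=−1: 1+6/7x = −1+1/7x ⇒ -5/7x=2 ⇒ x=2/(-5/7)=-2.8000
Confirm numerically:
  x=-2.489: |R|=0.83613 <1
  x=-1.945: |R|=0.52208 <1
  x=-1.836: |R|=0.45450 <1
  x=-3.338: |R|=1.26021 >1
  x=-3.237: |R|=1.21344 >1
  x=-3.128: |R|=1.16193 >1
So |R|<1 on (-2.8000, 0).

z* = -2.8000.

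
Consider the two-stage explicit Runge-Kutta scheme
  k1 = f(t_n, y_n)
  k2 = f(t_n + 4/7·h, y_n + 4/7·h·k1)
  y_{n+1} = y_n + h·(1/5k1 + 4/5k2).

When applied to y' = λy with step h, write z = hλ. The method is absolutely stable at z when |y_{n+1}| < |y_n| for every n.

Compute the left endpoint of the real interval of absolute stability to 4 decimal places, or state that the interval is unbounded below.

left endpoint -2.1875.

With y'=λy (z=hλ):
  k1=λy_n ⇒ h·k1=z·y_n;  k2=λ(1+4/7z)y_n ⇒ h·k2=z(1+4/7z)y_n
  y_{n+1}/y_n = 1 + 1/5z + 4/5z(1+4/7z) = 1 + z + 16/35z²
  ⇒ R(z) = 1 + z + 16/35z².

Need |R(x)|<1, x<0.
x=-1.29: |R|=0.4707
R=1: x+16/35x²=0 ⇒ x=−35/16=-2.1875; min R=1−1/(4·16/35)=0.4531>−1
Confirm numerically:
  x=-1.799: |R|=0.68050 <1
  x=-1.693: |R|=0.61729 <1
  x=-1.671: |R|=0.60545 <1
  x=-1.081: |R|=0.45320 <1
  x=-2.469: |R|=1.31773 >1
  x=-2.354: |R|=1.17917 >1
Interval (-2.1875, 0).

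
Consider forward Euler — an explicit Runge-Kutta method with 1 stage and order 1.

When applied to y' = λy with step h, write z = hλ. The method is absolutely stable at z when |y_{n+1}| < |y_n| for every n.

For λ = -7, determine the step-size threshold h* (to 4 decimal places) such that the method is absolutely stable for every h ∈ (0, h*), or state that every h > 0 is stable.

With y'=λy (z=hλ):
  order 1, 1-stage ⇒ R(z)=1+z
  (e.g. R(-1.26)=-0.26000, |R|=0.26000)

Boundary: |R(x)|=1, x<0.
x=-1.26: |R|=0.2600
|R(-2.08)|=1.0800 |R(-1.87)|=0.8700 |R(-1.16)|=0.1600
Bisect:
  x_lo=-2.4673 |R|=1.4673  x_hi=-0.2068 |R|=0.7932
  mid=-1.33707 |R|=0.33707 →hi
  mid=-1.90219 |R|=0.90219 →hi
  mid=-2.18476 |R|=1.18476 →lo
  mid=-2.04347 |R|=1.04347 →lo
  mid=-1.97283 |R|=0.97283 →hi
  mid=-2.00815 |R|=1.00815 →lo
  mid=-1.99049 |R|=0.99049 →hi
  mid=-1.99932 |R|=0.99932 →hi
  ...
  [-2.00001,-1.99988] ⇒ x*=-2.0000
Stable set (-2.0000, 0).

(-2.0000,0); λ=-7 ⇒ h* = 0.2857.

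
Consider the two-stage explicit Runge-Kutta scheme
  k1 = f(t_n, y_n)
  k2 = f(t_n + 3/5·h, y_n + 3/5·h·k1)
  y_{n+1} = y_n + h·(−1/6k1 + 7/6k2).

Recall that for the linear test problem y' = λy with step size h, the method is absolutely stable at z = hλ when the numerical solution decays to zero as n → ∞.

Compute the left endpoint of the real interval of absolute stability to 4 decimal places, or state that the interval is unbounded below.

Test eqn y'=λy, z=hλ:
  k1=λy_n ⇒ h·k1=z·y_n;  k2=λ(1+3/5z)y_n ⇒ h·k2=z(1+3/5z)y_n
  y_{n+1}/y_n = 1 − 1/6z + 7/6z(1+3/5z) = 1 + z + 7/10z²
  Hence R(z) = 1 + z + 7/10z².

Need |R(x)|<1, x<0.
x=-0.66: |R|=0.6449
R=1: x+7/10x²=0 ⇒ x=−10/7=-1.4286; min R=1−1/(4·7/10)=0.6429>−1
Confirm numerically:
  x=-1.338: |R|=0.91517 <1
  x=-0.978: |R|=0.69154 <1
  x=-0.696: |R|=0.64309 <1
  x=-2.003: |R|=1.80541 >1
  x=-1.984: |R|=1.77138 >1
  x=-1.557: |R|=1.13997 >1
Stable set (-1.4286, 0).

left endpoint -1.4286.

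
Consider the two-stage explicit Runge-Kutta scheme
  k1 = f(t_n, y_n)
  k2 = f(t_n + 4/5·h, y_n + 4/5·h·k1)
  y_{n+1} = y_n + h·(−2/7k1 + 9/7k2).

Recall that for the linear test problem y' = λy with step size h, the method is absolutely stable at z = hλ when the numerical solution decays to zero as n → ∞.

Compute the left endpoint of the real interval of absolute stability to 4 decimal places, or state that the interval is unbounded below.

Set f=λy, z=hλ:
  k1=λy_n ⇒ h·k1=z·y_n;  k2=λ(1+4/5z)y_n ⇒ h·k2=z(1+4/5z)y_n
  y_{n+1}/y_n = 1 − 2/7z + 9/7z(1+4/5z) = 1 + z + 36/35z²
  so R(z) = 1 + z + 36/35z².

Solve |R(x)|<1 on ℝ⁻.
x=-1.32: |R|=1.4722
R=1: x+36/35x²=0 ⇒ x=−35/36=-0.9722; min R=1−1/(4·36/35)=0.7569>−1
Confirm numerically:
  x=-0.862: |R|=0.90227 <1
  x=-0.771: |R|=0.84043 <1
  x=-0.597: |R|=0.76959 <1
  x=-0.502: |R|=0.75720 <1
  x=-1.391: |R|=1.59916 >1
  x=-1.247: |R|=1.35244 >1
  x=-1.028: |R|=1.05898 >1
Interval (-0.9722, 0).

left endpoint -0.9722.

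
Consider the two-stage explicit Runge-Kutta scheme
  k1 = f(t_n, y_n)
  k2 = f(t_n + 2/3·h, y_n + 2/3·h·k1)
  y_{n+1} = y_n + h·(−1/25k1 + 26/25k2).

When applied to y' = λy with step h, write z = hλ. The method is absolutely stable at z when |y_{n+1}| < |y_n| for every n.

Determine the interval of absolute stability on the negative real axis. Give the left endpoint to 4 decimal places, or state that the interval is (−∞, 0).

Test eqn y'=λy, z=hλ:
  k1=λy_n ⇒ h·k1=z·y_n;  k2=λ(1+2/3z)y_n ⇒ h·k2=z(1+2/3z)y_n
  y_{n+1}/y_n = 1 − 1/25z + 26/25z(1+2/3z) = 1 + z + 52/75z²
  Hence R(z) = 1 + z + 52/75z².

Boundary: |R(x)|=1, x<0.
x=-1.05: |R|=0.7144
R=1: x+52/75x²=0 ⇒ x=−75/52=-1.4423; min R=1−1/(4·52/75)=0.6394>−1
Confirm numerically:
  x=-1.170: |R|=0.77910 <1
  x=-1.134: |R|=0.75760 <1
  x=-0.637: |R|=0.64433 <1
  x=-1.979: |R|=1.73640 >1
  x=-1.758: |R|=1.38479 >1
  x=-1.715: |R|=1.32425 >1
Stable set (-1.4423, 0).

(-1.4423, 0).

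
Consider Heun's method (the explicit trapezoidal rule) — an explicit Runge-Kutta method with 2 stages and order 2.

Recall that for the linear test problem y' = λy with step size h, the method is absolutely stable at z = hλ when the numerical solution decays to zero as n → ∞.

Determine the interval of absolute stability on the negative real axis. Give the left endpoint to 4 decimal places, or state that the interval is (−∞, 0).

z∈(-2.0000,0).

Test eqn y'=λy, z=hλ:
  order 2, 2-stage ⇒ R(z)=1+z+z^2/2
  (e.g. R(-1.66)=0.71780, |R|=0.71780)

Find x<0 with |R(x)|<1.
x=-1.66: |R|=0.7178
|R(-1.77)|=0.7964 |R(-1.37)|=0.5685 |R(-1.23)|=0.5264
Bisect:
  x_lo=-2.5772 |R|=1.7438  x_hi=-0.3776 |R|=0.6937
  mid=-1.47742 |R|=0.61396 →hi
  mid=-2.02731 |R|=1.02769 →lo
  mid=-1.75237 |R|=0.78303 →hi
  mid=-1.88984 |R|=0.89591 →hi
  mid=-1.95858 |R|=0.95943 →hi
  mid=-1.99295 |R|=0.99297 →hi
  mid=-2.01013 |R|=1.01018 →lo
  mid=-2.00154 |R|=1.00154 →lo
  mid=-1.99724 |R|=0.99725 →hi
  ...
  [-2.00006,-1.99993] ⇒ x*=-2.0000
Stable set (-2.0000, 0).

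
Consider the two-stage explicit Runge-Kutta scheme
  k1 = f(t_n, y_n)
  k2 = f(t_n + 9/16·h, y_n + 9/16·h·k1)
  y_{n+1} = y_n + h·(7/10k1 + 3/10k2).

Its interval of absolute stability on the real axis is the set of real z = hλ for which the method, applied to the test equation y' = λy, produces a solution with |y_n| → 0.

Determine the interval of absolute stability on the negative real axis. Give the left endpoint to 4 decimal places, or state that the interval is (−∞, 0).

z∈(-5.9259,0).

Test eqn y'=λy, z=hλ:
  k1=λy_n ⇒ h·k1=z·y_n;  k2=λ(1+9/16z)y_n ⇒ h·k2=z(1+9/16z)y_n
  y_{n+1}/y_n = 1 + 7/10z + 3/10z(1+9/16z) = 1 + z + 27/160z²
  Hence R(z) = 1 + z + 27/160z².

Boundary: |R(x)|=1, x<0.
x=-1.12: |R|=0.0917
R=1: x+27/160x²=0 ⇒ x=−160/27=-5.9259; min R=1−1/(4·27/160)=-0.4815>−1
Confirm numerically:
  x=-5.118: |R|=0.30222 <1
  x=-3.365: |R|=0.45421 <1
  x=-2.749: |R|=0.47376 <1
  x=-2.441: |R|=0.43551 <1
  x=-6.454: |R|=1.57513 >1
  x=-6.300: |R|=1.39769 >1
  x=-6.001: |R|=1.07603 >1
Stable set (-5.9259, 0).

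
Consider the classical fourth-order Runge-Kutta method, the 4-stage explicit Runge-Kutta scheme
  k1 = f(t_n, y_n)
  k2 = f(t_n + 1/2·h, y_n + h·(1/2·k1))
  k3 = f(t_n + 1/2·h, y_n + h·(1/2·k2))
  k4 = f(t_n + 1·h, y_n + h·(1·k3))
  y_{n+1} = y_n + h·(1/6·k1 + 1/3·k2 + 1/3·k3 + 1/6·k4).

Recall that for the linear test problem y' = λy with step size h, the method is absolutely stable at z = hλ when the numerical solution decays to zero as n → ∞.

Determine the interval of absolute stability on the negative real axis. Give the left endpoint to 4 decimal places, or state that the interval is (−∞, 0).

z∈(-2.7853,0).

Test eqn y'=λy, z=hλ:
  order 4, 4-stage ⇒ R(z)=1+z+z^2/2+z^3/6+z^4/24
  (e.g. R(-1.56)=0.27083, |R|=0.27083)

Need |R(x)|<1, x<0.
x=-1.56: |R|=0.2708
|R(-2.74)|=0.9338 |R(-2.09)|=0.3675 |R(-1.07)|=0.3529
Bisect:
  x_lo=-3.5980 |R|=3.0944  x_hi=-0.3655 |R|=0.6939
  mid=-1.98173 |R|=0.32741 →hi
  mid=-2.78984 |R|=1.00688 →lo
  mid=-2.38579 |R|=0.54684 →hi
  mid=-2.58781 |R|=0.74086 →hi
  mid=-2.68883 |R|=0.86404 →hi
  mid=-2.73933 |R|=0.93289 →hi
  mid=-2.76459 |R|=0.96923 →hi
  mid=-2.77721 |R|=0.98789 →hi
  mid=-2.78353 |R|=0.99734 →hi
  mid=-2.78668 |R|=1.00210 →lo
  ...
  [-2.78530,-2.78511] ⇒ x*=-2.7853
Interval (-2.7853, 0).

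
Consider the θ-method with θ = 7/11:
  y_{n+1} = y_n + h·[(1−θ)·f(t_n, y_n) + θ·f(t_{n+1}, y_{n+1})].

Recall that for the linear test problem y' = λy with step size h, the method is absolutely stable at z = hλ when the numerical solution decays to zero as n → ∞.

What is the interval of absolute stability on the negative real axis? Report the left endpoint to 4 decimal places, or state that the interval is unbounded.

Test eqn y'=λy, z=hλ:
  y_{n+1} = y_n + z·[4/11·y_n + 7/11·y_{n+1}] ⇒ (1 − 7/11z)y_{n+1} = (1 + 4/11z)y_n
  ⇒ R(z) = (1 + 4/11z)/(1 − 7/11z).

Need |R(x)|<1, x<0.
x=-1.48: |R|=0.2378
x=-2: |R|=0.1200
x=-10: |R|=0.3580
x=-100: |R|=0.5471
θ=7/11≥1/2 ⇒ |1+4/11x|<|1−7/11x| ∀x<0 ⇒ stable on all of ℝ⁻.

unbounded; (−∞, 0).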